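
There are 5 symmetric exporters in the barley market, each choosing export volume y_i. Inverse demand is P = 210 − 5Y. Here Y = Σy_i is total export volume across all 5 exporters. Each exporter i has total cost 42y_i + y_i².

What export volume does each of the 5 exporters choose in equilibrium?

A representative exporter's profit is π_i = y_i(210 − 5Y) − 42y_i − y_i², with Y = y_i + Σ_{j≠i} y_j.
First-order condition: 168 − 12y_i − 5Σ_{j≠i} y_j = 0.
Imposing symmetry (y_j = y for all j) turns Σ_{j≠i} y_j into 4y, so 168 = 32y and y = 5.25.

5.25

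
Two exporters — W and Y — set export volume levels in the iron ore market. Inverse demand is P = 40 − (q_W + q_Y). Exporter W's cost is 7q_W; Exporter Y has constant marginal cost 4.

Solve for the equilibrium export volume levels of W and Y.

10, 13

Exporter W's profit: π = q_W(40 − (q_W + q_Y)) − 7q_W.
∂π/∂q_W = 33 − 2q_W − q_Y = 0, so q_W = 16.5 − 0.5q_Y.
By the same steps for Y: q_Y = 18 − 0.5q_W.
Solving the two reaction functions simultaneously: (1 − (−0.5)(−0.5))q_W = 16.5 − 0.5·18, so 0.75q_W = 7.5 and q_W = 10.
Then q_Y = 18 − 0.5·10 = 13.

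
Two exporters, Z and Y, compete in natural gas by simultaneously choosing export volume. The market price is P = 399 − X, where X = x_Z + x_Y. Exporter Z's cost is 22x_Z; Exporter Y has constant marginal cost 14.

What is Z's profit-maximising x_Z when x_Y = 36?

Exporter Z's profit: π = x_Z(399 − (x_Z + x_Y)) − 22x_Z.
∂π/∂x_Z = 377 − 2x_Z − x_Y = 0, so x_Z = 188.5 − 0.5x_Y.
At x_Y = 36: x_Z = 188.5 − 0.5·36 = 170.5.

170.5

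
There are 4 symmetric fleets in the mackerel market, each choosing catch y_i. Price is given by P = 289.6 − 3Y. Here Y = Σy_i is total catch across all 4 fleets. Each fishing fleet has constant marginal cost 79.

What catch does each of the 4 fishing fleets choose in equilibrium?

A representative fishing fleet's profit is π_i = y_i(289.6 − 3Y) − 79y_i, with Y = y_i + Σ_{j≠i} y_j.
First-order condition: 210.6 − 6y_i − 3Σ_{j≠i} y_j = 0.
With identical fishing fleets, set every y_j = y: then 210.6 − 6y − 9y = 0, i.e. y = 210.6/15 = 14.04.

14.04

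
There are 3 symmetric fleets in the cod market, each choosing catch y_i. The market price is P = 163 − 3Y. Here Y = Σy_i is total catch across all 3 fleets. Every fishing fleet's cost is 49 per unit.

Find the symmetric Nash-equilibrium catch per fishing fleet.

9.5

A representative fishing fleet's profit is π_i = y_i(163 − 3Y) − 49y_i, with Y = y_i + Σ_{j≠i} y_j.
First-order condition: 114 − 6y_i − 3Σ_{j≠i} y_j = 0.
Imposing symmetry (y_j = y for all j) turns Σ_{j≠i} y_j into 2y, so 114 = 12y and y = 9.5.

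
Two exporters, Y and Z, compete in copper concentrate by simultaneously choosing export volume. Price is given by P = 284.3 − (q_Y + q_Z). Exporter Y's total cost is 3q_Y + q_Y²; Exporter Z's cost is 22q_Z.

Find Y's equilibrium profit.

3680.82

Exporter Y's profit: π = q_Y(284.3 − (q_Y + q_Z)) − 3q_Y − q_Y².
∂π/∂q_Y = 281.3 − 4q_Y − q_Z = 0, so q_Y = 70.325 − 0.25q_Z.
For Z: ∂π/∂q_Z = 262.3 − 2q_Z − q_Y = 0 ⇒ q_Z = 131.15 − 0.5q_Y.
Solving the two reaction functions simultaneously: (1 − (−0.25)(−0.5))q_Y = 70.325 − 0.25·131.15, so 0.875q_Y = 37.5375 and q_Y = 42.9.
Then q_Z = 131.15 − 0.5·42.9 = 109.7.
Price P = 284.3 − 152.6 = 131.7.
Y's profit: (131.7 − 3)·42.9 − (42.9)² = 3680.82.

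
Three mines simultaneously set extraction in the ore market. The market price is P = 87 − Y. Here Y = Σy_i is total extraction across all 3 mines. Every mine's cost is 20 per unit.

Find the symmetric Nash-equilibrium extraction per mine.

16.75

A representative mine's profit is π_i = y_i(87 − Y) − 20y_i, with Y = y_i + Σ_{j≠i} y_j.
First-order condition: 67 − 2y_i − Σ_{j≠i} y_j = 0.
In a symmetric equilibrium every mine chooses the same y, so Σ_{j≠i} y_j = 2y. The condition becomes 67 − 4y = 0, giving y = 67/4 = 16.75.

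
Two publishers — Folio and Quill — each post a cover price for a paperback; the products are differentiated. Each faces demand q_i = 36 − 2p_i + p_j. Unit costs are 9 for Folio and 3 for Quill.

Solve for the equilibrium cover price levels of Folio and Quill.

17.2, 14.8

Folio's profit: π = (p_{Folio} − 9)(36 − 2p_{Folio} + p_{Quill}).
∂π/∂p_{Folio} = 54 − 4p_{Folio} + p_{Quill} = 0 ⇒ p_{Folio} = 13.5 + 0.25p_{Quill}.
Similarly p_{Quill} = 10.5 + 0.25p_{Folio}.
Substituting the second reaction function into the first: p_{Folio} = 13.5 + 0.25(10.5 + 0.25p_{Folio}), which gives 0.9375p_{Folio} = 16.125 ⇒ p_{Folio} = 17.2.
Then p_{Quill} = 10.5 + 0.25·17.2 = 14.8.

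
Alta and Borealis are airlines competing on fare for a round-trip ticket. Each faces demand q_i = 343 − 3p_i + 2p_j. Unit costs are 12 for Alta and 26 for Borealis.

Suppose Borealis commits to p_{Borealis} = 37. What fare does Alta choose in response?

75.5

Alta's profit: π = (p_{Alta} − 12)(343 − 3p_{Alta} + 2p_{Borealis}).
∂π/∂p_{Alta} = 379 − 6p_{Alta} + 2p_{Borealis} = 0 ⇒ p_{Alta} = 379/6 + (1/3)p_{Borealis}.
At p_{Borealis} = 37: p_{Alta} = 379/6 + (1/3)·37 = 75.5.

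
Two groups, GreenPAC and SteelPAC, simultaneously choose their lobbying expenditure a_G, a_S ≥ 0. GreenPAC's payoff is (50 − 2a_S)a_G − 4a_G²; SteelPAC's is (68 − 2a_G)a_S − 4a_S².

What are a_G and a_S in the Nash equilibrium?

Expanding GreenPAC's payoff: 50a_G − 2a_Sa_G − 4a_G².
∂π/∂a_G = 50 − 2a_S − 8a_G = 0, so a_G = 6.25 − 0.25a_S.
Likewise for SteelPAC: a_S = 8.5 − 0.25a_G.
Solving the two reaction functions simultaneously: (1 − (−0.25)(−0.25))a_G = 6.25 − 0.25·8.5, so 0.9375a_G = 4.125 and a_G = 4.4.
Then a_S = 8.5 − 0.25·4.4 = 7.4.

4.4, 7.4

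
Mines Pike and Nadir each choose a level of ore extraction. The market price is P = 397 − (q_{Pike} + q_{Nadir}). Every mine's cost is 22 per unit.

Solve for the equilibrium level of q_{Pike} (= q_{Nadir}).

125

Mine Pike's profit: π = q_{Pike}(397 − (q_{Pike} + q_{Nadir})) − 22q_{Pike}.
∂π/∂q_{Pike} = 375 − 2q_{Pike} − q_{Nadir} = 0, so q_{Pike} = 187.5 − 0.5q_{Nadir}.
The game is symmetric, so in equilibrium q_{Nadir} = q_{Pike}: the reaction function gives 1.5q_{Pike} = 187.5, hence q_{Pike} = 125.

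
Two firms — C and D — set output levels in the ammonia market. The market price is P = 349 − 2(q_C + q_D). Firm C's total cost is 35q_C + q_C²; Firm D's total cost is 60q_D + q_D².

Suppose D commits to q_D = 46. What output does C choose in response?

37

Firm C's profit: π = q_C(349 − 2(q_C + q_D)) − 35q_C − q_C².
∂π/∂q_C = 314 − 6q_C − 2q_D = 0, so q_C = 157/3 − (1/3)q_D.
At q_D = 46: q_C = 157/3 − (1/3)·46 = 37.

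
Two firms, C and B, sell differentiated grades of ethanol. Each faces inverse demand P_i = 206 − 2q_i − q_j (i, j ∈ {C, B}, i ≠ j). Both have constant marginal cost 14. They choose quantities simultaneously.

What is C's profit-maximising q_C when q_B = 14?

Firm C's profit: π = q_C(206 − 2q_C − q_B) − 14q_C.
∂π/∂q_C = 192 − 4q_C − q_B = 0 ⇒ q_C = 48 − 0.25q_B.
At q_B = 14: q_C = 48 − 0.25·14 = 44.5.

44.5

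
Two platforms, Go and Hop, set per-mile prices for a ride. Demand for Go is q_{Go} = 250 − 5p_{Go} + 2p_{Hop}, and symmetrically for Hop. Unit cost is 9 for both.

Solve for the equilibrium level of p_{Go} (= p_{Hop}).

36.875

Go's profit: π = (p_{Go} − 9)(250 − 5p_{Go} + 2p_{Hop}).
∂π/∂p_{Go} = 295 − 10p_{Go} + 2p_{Hop} = 0 ⇒ p_{Go} = 29.5 + 0.2p_{Hop}.
By symmetry p_{Hop} = p_{Go}; substituting into the reaction function, 0.8p_{Go} = 29.5 and p_{Go} = 36.875.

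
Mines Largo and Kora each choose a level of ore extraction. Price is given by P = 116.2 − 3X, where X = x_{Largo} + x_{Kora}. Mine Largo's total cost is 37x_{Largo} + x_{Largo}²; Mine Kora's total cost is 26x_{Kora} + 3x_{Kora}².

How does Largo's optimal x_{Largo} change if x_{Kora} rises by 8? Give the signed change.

-3

Mine Largo's profit: π = x_{Largo}(116.2 − 3(x_{Largo} + x_{Kora})) − 37x_{Largo} − x_{Largo}².
∂π/∂x_{Largo} = 79.2 − 8x_{Largo} − 3x_{Kora} = 0, so x_{Largo} = 9.9 − 0.375x_{Kora}.
The reaction-function slope is −0.375, so an 8-unit rise in x_{Kora} moves x_{Largo} by −0.375 × 8 = −3. Largo's best response falls — the actions are strategic substitutes.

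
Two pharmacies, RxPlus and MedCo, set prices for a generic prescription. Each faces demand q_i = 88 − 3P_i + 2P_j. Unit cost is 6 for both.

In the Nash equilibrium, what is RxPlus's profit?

RxPlus's profit: π = (P_{RxPlus} − 6)(88 − 3P_{RxPlus} + 2P_{MedCo}).
∂π/∂P_{RxPlus} = 106 − 6P_{RxPlus} + 2P_{MedCo} = 0 ⇒ P_{RxPlus} = 53/3 + (1/3)P_{MedCo}.
The game is symmetric, so in equilibrium P_{MedCo} = P_{RxPlus}: the reaction function gives (2/3)P_{RxPlus} = 53/3, hence P_{RxPlus} = 26.5.
q_{RxPlus} = 88 − 3·26.5 + 2·26.5 = 61.5.
Profit = (26.5 − 6)·61.5 = 1260.75.

1260.75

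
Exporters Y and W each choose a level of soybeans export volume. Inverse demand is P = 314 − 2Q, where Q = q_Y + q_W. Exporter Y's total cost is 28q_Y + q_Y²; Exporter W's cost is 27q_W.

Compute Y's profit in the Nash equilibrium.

2436.75

Exporter Y's profit: π = q_Y(314 − 2(q_Y + q_W)) − 28q_Y − q_Y².
∂π/∂q_Y = 286 − 6q_Y − 2q_W = 0, so q_Y = 143/3 − (1/3)q_W.
For W: ∂π/∂q_W = 287 − 4q_W − 2q_Y = 0 ⇒ q_W = 71.75 − 0.5q_Y.
Plugging q_W into Y's best response: q_Y = 143/3 − (1/3)(71.75 − 0.5q_Y) ⇒ (5/6)q_Y = 23.75, so q_Y = 28.5.
Then q_W = 71.75 − 0.5·28.5 = 57.5.
Price P = 314 − 2·86 = 142.
Y's profit: (142 − 28)·28.5 − (28.5)² = 2436.75.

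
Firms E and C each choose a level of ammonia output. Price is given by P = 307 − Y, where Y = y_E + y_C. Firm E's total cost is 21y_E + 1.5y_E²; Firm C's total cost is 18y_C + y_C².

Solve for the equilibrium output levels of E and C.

45, 61

Firm E's profit: π = y_E(307 − (y_E + y_C)) − 21y_E − 1.5y_E².
∂π/∂y_E = 286 − 5y_E − y_C = 0, so y_E = 57.2 − 0.2y_C.
For C: ∂π/∂y_C = 289 − 4y_C − y_E = 0 ⇒ y_C = 72.25 − 0.25y_E.
Solving the two reaction functions simultaneously: (1 − (−0.2)(−0.25))y_E = 57.2 − 0.2·72.25, so 0.95y_E = 42.75 and y_E = 45.
Then y_C = 72.25 − 0.25·45 = 61.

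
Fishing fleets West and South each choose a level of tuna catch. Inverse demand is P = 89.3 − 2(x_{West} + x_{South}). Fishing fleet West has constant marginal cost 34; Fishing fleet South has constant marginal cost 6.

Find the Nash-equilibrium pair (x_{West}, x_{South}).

Fishing fleet West's profit: π = x_{West}(89.3 − 2(x_{West} + x_{South})) − 34x_{West}.
∂π/∂x_{West} = 55.3 − 4x_{West} − 2x_{South} = 0, so x_{West} = 13.825 − 0.5x_{South}.
By the same steps for South: x_{South} = 20.825 − 0.5x_{West}.
Substituting the second reaction function into the first: x_{West} = 13.825 − 0.5(20.825 − 0.5x_{West}), which gives 0.75x_{West} = 3.4125 ⇒ x_{West} = 4.55.
Then x_{South} = 20.825 − 0.5·4.55 = 18.55.

4.55, 18.55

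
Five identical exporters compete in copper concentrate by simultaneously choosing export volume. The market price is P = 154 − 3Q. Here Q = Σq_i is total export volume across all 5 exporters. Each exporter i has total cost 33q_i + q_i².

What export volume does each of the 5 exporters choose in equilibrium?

6.05

A representative exporter's profit is π_i = q_i(154 − 3Q) − 33q_i − q_i², with Q = q_i + Σ_{j≠i} q_j.
First-order condition: 121 − 8q_i − 3Σ_{j≠i} q_j = 0.
Imposing symmetry (q_j = q for all j) turns Σ_{j≠i} q_j into 4q, so 121 = 20q and q = 6.05.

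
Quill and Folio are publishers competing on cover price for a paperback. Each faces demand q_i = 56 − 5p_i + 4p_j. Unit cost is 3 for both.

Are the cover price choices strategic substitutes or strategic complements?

strategic complements

Quill's profit: π = (p_{Quill} − 3)(56 − 5p_{Quill} + 4p_{Folio}).
∂π/∂p_{Quill} = 71 − 10p_{Quill} + 4p_{Folio} = 0 ⇒ p_{Quill} = 7.1 + 0.4p_{Folio}.
The best-response slope dp_{Quill}/dp_{Folio} = 0.4 > 0: the reaction function is upward-sloping, so the choices are strategic complements.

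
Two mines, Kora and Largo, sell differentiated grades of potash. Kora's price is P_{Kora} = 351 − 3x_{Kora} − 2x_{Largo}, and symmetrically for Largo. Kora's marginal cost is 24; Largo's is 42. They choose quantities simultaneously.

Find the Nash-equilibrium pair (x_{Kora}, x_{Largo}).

42, 37.5

Mine Kora's profit: π = x_{Kora}(351 − 3x_{Kora} − 2x_{Largo}) − 24x_{Kora}.
∂π/∂x_{Kora} = 327 − 6x_{Kora} − 2x_{Largo} = 0 ⇒ x_{Kora} = 54.5 − (1/3)x_{Largo}.
Similarly x_{Largo} = 51.5 − (1/3)x_{Kora}.
Substituting the second reaction function into the first: x_{Kora} = 54.5 − (1/3)(51.5 − (1/3)x_{Kora}), which gives (8/9)x_{Kora} = 112/3 ⇒ x_{Kora} = 42.
Then x_{Largo} = 51.5 − (1/3)·42 = 37.5.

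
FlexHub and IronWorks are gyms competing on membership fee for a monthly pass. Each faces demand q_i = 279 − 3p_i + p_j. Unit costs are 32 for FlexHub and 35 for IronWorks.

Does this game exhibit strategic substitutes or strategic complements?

strategic complements

FlexHub's profit: π = (p_{FlexHub} − 32)(279 − 3p_{FlexHub} + p_{IronWorks}).
∂π/∂p_{FlexHub} = 375 − 6p_{FlexHub} + p_{IronWorks} = 0 ⇒ p_{FlexHub} = 62.5 + (1/6)p_{IronWorks}.
The best-response slope dp_{FlexHub}/dp_{IronWorks} = 1/6 > 0: the reaction function is upward-sloping, so the choices are strategic complements.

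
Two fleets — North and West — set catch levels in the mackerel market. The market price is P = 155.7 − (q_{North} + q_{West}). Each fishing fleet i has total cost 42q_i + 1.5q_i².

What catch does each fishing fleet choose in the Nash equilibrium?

18.95

Fishing fleet North's profit: π = q_{North}(155.7 − (q_{North} + q_{West})) − 42q_{North} − 1.5q_{North}².
∂π/∂q_{North} = 113.7 − 5q_{North} − q_{West} = 0, so q_{North} = 22.74 − 0.2q_{West}.
Setting q_{North} = q_{West} in the reaction function: q_{North} = 22.74 − 0.2q_{North}, so q_{North} = 22.74 / 1.2 = 18.95.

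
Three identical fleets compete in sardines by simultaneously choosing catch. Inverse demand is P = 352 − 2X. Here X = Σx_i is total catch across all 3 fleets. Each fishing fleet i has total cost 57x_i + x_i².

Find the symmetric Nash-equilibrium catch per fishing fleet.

A representative fishing fleet's profit is π_i = x_i(352 − 2X) − 57x_i − x_i², with X = x_i + Σ_{j≠i} x_j.
First-order condition: 295 − 6x_i − 2Σ_{j≠i} x_j = 0.
Imposing symmetry (x_j = x for all j) turns Σ_{j≠i} x_j into 2x, so 295 = 10x and x = 29.5.

29.5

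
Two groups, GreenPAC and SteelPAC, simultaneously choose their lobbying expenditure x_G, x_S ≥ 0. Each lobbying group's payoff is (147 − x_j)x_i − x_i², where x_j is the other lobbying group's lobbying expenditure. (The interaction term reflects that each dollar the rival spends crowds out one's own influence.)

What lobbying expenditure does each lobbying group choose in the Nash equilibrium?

GreenPAC's payoff is (147 − x_S)x_G − x_G².
∂π/∂x_G = 147 − x_S − 2x_G = 0, so x_G = 73.5 − 0.5x_S.
By symmetry x_S = x_G; substituting into the reaction function, 1.5x_G = 73.5 and x_G = 49.

49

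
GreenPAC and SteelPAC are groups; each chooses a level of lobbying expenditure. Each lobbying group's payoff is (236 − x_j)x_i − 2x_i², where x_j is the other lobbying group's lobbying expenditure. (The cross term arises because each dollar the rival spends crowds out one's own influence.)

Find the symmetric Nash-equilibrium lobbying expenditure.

47.2

GreenPAC's payoff is (236 − x_S)x_G − 2x_G².
∂π/∂x_G = 236 − x_S − 4x_G = 0, so x_G = 59 − 0.25x_S.
Setting x_G = x_S in the reaction function: x_G = 59 − 0.25x_G, so x_G = 59 / 1.25 = 47.2.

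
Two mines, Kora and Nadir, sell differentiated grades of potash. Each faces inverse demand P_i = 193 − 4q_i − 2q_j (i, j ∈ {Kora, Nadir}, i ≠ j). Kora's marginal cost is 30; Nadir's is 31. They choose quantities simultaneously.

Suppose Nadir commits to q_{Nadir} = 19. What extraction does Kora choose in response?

Mine Kora's profit: π = q_{Kora}(193 − 4q_{Kora} − 2q_{Nadir}) − 30q_{Kora}.
∂π/∂q_{Kora} = 163 − 8q_{Kora} − 2q_{Nadir} = 0 ⇒ q_{Kora} = 20.375 − 0.25q_{Nadir}.
At q_{Nadir} = 19: q_{Kora} = 20.375 − 0.25·19 = 15.625.

15.625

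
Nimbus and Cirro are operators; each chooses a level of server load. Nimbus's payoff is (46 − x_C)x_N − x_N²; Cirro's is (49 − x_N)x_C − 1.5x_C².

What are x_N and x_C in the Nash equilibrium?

Expanding Nimbus's payoff: 46x_N − x_Cx_N − x_N².
∂π/∂x_N = 46 − x_C − 2x_N = 0, so x_N = 23 − 0.5x_C.
Likewise for Cirro: x_C = 49/3 − (1/3)x_N.
Solving the two reaction functions simultaneously: (1 − (−0.5)(−1/3))x_N = 23 − 0.5·(49/3), so (5/6)x_N = 89/6 and x_N = 17.8.
Then x_C = 49/3 − (1/3)·17.8 = 10.4.

17.8, 10.4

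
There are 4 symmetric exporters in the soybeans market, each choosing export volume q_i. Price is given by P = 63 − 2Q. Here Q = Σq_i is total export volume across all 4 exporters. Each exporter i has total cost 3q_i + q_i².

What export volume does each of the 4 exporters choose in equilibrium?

A representative exporter's profit is π_i = q_i(63 − 2Q) − 3q_i − q_i², with Q = q_i + Σ_{j≠i} q_j.
First-order condition: 60 − 6q_i − 2Σ_{j≠i} q_j = 0.
With identical exporters, set every q_j = q: then 60 − 6q − 6q = 0, i.e. q = 60/12 = 5.

5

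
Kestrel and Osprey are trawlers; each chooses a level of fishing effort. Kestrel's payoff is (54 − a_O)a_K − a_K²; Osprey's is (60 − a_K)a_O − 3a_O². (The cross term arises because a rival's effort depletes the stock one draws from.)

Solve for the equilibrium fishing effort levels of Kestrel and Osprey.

24, 6

Expanding Kestrel's payoff: 54a_K − a_Oa_K − a_K².
∂π/∂a_K = 54 − a_O − 2a_K = 0, so a_K = 27 − 0.5a_O.
Likewise for Osprey: a_O = 10 − (1/6)a_K.
Substituting the second reaction function into the first: a_K = 27 − 0.5(10 − (1/6)a_K), which gives (11/12)a_K = 22 ⇒ a_K = 24.
Then a_O = 10 − (1/6)·24 = 6.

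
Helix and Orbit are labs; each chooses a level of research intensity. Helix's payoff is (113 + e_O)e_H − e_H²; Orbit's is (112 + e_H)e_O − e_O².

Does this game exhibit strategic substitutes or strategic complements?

Expanding Helix's payoff: 113e_H + e_Oe_H − e_H².
∂π/∂e_H = 113 + e_O − 2e_H = 0, so e_H = 56.5 + 0.5e_O.
The best-response slope de_H/de_O = 0.5 > 0: the reaction function is upward-sloping, so the choices are strategic complements.

strategic complements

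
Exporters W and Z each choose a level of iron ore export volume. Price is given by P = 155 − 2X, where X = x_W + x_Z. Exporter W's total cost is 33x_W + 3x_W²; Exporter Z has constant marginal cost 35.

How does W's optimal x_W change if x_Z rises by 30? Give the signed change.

-6

Exporter W's profit: π = x_W(155 − 2(x_W + x_Z)) − 33x_W − 3x_W².
∂π/∂x_W = 122 − 10x_W − 2x_Z = 0, so x_W = 12.2 − 0.2x_Z.
The reaction-function slope is −0.2, so a 30-unit rise in x_Z moves x_W by −0.2 × 30 = −6. W's best response falls — the actions are strategic substitutes.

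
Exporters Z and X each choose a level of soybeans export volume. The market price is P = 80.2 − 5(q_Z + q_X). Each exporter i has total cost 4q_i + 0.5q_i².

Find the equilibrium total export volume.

9.525

Exporter Z's profit: π = q_Z(80.2 − 5(q_Z + q_X)) − 4q_Z − 0.5q_Z².
∂π/∂q_Z = 76.2 − 11q_Z − 5q_X = 0, so q_Z = 381/55 − (5/11)q_X.
The game is symmetric, so in equilibrium q_X = q_Z: the reaction function gives (16/11)q_Z = 381/55, hence q_Z = 4.7625.
Total export volume: 4.7625 + 4.7625 = 9.525.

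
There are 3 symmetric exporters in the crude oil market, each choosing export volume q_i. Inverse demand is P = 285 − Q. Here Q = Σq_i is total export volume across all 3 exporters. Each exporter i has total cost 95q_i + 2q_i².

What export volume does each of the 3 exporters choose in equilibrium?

23.75

A representative exporter's profit is π_i = q_i(285 − Q) − 95q_i − 2q_i², with Q = q_i + Σ_{j≠i} q_j.
First-order condition: 190 − 6q_i − Σ_{j≠i} q_j = 0.
With identical exporters, set every q_j = q: then 190 − 6q − 2q = 0, i.e. q = 190/8 = 23.75.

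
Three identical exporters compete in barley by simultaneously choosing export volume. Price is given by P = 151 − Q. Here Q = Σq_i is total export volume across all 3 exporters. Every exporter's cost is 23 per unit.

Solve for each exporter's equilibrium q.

A representative exporter's profit is π_i = q_i(151 − Q) − 23q_i, with Q = q_i + Σ_{j≠i} q_j.
First-order condition: 128 − 2q_i − Σ_{j≠i} q_j = 0.
In a symmetric equilibrium every exporter chooses the same q, so Σ_{j≠i} q_j = 2q. The condition becomes 128 − 4q = 0, giving q = 128/4 = 32.

32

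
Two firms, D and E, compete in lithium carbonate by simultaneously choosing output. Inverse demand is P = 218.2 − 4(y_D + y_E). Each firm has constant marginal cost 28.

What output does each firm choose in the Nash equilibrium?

Firm D's profit: π = y_D(218.2 − 4(y_D + y_E)) − 28y_D.
∂π/∂y_D = 190.2 − 8y_D − 4y_E = 0, so y_D = 23.775 − 0.5y_E.
The game is symmetric, so in equilibrium y_E = y_D: the reaction function gives 1.5y_D = 23.775, hence y_D = 15.85.

15.85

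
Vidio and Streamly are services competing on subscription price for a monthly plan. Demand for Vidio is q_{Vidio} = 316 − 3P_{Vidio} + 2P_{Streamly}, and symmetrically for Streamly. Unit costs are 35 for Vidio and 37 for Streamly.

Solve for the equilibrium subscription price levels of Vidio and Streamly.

105.625, 106.375

Vidio's profit: π = (P_{Vidio} − 35)(316 − 3P_{Vidio} + 2P_{Streamly}).
∂π/∂P_{Vidio} = 421 − 6P_{Vidio} + 2P_{Streamly} = 0 ⇒ P_{Vidio} = 421/6 + (1/3)P_{Streamly}.
Similarly P_{Streamly} = 427/6 + (1/3)P_{Vidio}.
Solving the two reaction functions simultaneously: (1 − (1/3)(1/3))P_{Vidio} = 421/6 + (1/3)·(427/6), so (8/9)P_{Vidio} = 845/9 and P_{Vidio} = 105.625.
Then P_{Streamly} = 427/6 + (1/3)·105.625 = 106.375.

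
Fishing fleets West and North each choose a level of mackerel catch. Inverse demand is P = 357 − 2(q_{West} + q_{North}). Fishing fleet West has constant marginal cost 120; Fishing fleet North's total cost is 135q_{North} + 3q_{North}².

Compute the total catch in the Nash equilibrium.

65

Fishing fleet West's profit: π = q_{West}(357 − 2(q_{West} + q_{North})) − 120q_{West}.
∂π/∂q_{West} = 237 − 4q_{West} − 2q_{North} = 0, so q_{West} = 59.25 − 0.5q_{North}.
For North: ∂π/∂q_{North} = 222 − 10q_{North} − 2q_{West} = 0 ⇒ q_{North} = 22.2 − 0.2q_{West}.
Plugging q_{North} into West's best response: q_{West} = 59.25 − 0.5(22.2 − 0.2q_{West}) ⇒ 0.9q_{West} = 48.15, so q_{West} = 53.5.
Then q_{North} = 22.2 − 0.2·53.5 = 11.5.
Total catch: 53.5 + 11.5 = 65.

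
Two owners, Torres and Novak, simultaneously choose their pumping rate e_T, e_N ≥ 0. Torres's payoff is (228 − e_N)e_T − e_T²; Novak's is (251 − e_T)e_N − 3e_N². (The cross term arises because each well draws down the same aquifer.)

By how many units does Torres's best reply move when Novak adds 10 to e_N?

-5

Expanding Torres's payoff: 228e_T − e_Ne_T − e_T².
∂π/∂e_T = 228 − e_N − 2e_T = 0, so e_T = 114 − 0.5e_N.
The reaction-function slope is −0.5, so a 10-unit rise in e_N moves e_T by −0.5 × 10 = −5. Torres's best response falls — the actions are strategic substitutes.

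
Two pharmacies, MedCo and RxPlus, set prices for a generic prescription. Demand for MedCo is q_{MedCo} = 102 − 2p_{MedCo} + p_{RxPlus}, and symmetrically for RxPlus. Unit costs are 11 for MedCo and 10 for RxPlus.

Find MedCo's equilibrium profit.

1824.08

MedCo's profit: π = (p_{MedCo} − 11)(102 − 2p_{MedCo} + p_{RxPlus}).
∂π/∂p_{MedCo} = 124 − 4p_{MedCo} + p_{RxPlus} = 0 ⇒ p_{MedCo} = 31 + 0.25p_{RxPlus}.
Similarly p_{RxPlus} = 30.5 + 0.25p_{MedCo}.
Solving the two reaction functions simultaneously: (1 − (0.25)(0.25))p_{MedCo} = 31 + 0.25·30.5, so 0.9375p_{MedCo} = 38.625 and p_{MedCo} = 41.2.
Then p_{RxPlus} = 30.5 + 0.25·41.2 = 40.8.
q_{MedCo} = 102 − 2·41.2 + 40.8 = 60.4.
Profit = (41.2 − 11)·60.4 = 1824.08.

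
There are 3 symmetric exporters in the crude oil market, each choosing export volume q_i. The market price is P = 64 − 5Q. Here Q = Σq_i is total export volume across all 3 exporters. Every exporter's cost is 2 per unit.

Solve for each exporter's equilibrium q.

A representative exporter's profit is π_i = q_i(64 − 5Q) − 2q_i, with Q = q_i + Σ_{j≠i} q_j.
First-order condition: 62 − 10q_i − 5Σ_{j≠i} q_j = 0.
Imposing symmetry (q_j = q for all j) turns Σ_{j≠i} q_j into 2q, so 62 = 20q and q = 3.1.

3.1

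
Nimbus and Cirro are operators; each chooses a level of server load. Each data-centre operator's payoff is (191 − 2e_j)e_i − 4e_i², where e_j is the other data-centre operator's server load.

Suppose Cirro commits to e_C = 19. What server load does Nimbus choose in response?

19.125

Nimbus's payoff is (191 − 2e_C)e_N − 4e_N².
∂π/∂e_N = 191 − 2e_C − 8e_N = 0, so e_N = 23.875 − 0.25e_C.
At e_C = 19: e_N = 23.875 − 0.25·19 = 19.125.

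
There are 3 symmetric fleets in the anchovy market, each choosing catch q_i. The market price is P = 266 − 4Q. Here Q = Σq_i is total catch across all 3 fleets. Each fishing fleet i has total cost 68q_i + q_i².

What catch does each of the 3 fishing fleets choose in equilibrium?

11

A representative fishing fleet's profit is π_i = q_i(266 − 4Q) − 68q_i − q_i², with Q = q_i + Σ_{j≠i} q_j.
First-order condition: 198 − 10q_i − 4Σ_{j≠i} q_j = 0.
With identical fishing fleets, set every q_j = q: then 198 − 10q − 8q = 0, i.e. q = 198/18 = 11.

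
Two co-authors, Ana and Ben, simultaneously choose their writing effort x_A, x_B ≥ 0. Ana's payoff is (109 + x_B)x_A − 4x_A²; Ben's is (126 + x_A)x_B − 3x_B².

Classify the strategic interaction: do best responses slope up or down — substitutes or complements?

strategic complements

Expanding Ana's payoff: 109x_A + x_Bx_A − 4x_A².
∂π/∂x_A = 109 + x_B − 8x_A = 0, so x_A = 13.625 + 0.125x_B.
The best-response slope dx_A/dx_B = 0.125 > 0: the reaction function is upward-sloping, so the choices are strategic complements.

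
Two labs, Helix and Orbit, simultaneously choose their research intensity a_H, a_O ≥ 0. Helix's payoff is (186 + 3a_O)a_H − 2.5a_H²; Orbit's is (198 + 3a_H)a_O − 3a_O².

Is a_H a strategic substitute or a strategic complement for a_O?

strategic complements

Expanding Helix's payoff: 186a_H + 3a_Oa_H − 2.5a_H².
∂π/∂a_H = 186 + 3a_O − 5a_H = 0, so a_H = 37.2 + 0.6a_O.
The best-response slope da_H/da_O = 0.6 > 0: the reaction function is upward-sloping, so the choices are strategic complements.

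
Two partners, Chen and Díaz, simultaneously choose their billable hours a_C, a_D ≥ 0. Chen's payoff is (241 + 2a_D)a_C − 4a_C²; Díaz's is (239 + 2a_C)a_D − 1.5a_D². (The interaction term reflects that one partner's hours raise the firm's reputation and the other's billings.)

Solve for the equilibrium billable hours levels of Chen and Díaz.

60.05, 119.7

Expanding Chen's payoff: 241a_C + 2a_Da_C − 4a_C².
∂π/∂a_C = 241 + 2a_D − 8a_C = 0, so a_C = 30.125 + 0.25a_D.
Likewise for Díaz: a_D = 239/3 + (2/3)a_C.
Plugging a_D into Chen's best response: a_C = 30.125 + 0.25(239/3 + (2/3)a_C) ⇒ (5/6)a_C = 1201/24, so a_C = 60.05.
Then a_D = 239/3 + (2/3)·60.05 = 119.7.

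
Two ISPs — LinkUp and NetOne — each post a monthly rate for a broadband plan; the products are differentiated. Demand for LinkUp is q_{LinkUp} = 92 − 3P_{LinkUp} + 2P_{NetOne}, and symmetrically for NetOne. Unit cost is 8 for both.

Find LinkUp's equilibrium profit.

LinkUp's profit: π = (P_{LinkUp} − 8)(92 − 3P_{LinkUp} + 2P_{NetOne}).
∂π/∂P_{LinkUp} = 116 − 6P_{LinkUp} + 2P_{NetOne} = 0 ⇒ P_{LinkUp} = 58/3 + (1/3)P_{NetOne}.
Setting P_{LinkUp} = P_{NetOne} in the reaction function: P_{LinkUp} = 58/3 + (1/3)P_{LinkUp}, so P_{LinkUp} = (58/3) / (2/3) = 29.
q_{LinkUp} = 92 − 3·29 + 2·29 = 63.
Profit = (29 − 8)·63 = 1323.

1323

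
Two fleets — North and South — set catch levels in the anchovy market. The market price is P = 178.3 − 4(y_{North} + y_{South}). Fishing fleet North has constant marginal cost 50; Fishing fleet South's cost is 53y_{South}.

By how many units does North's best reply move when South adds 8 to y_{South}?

-4

Fishing fleet North's profit: π = y_{North}(178.3 − 4(y_{North} + y_{South})) − 50y_{North}.
∂π/∂y_{North} = 128.3 − 8y_{North} − 4y_{South} = 0, so y_{North} = 16.0375 − 0.5y_{South}.
The reaction-function slope is −0.5, so an 8-unit rise in y_{South} moves y_{North} by −0.5 × 8 = −4. North's best response falls — the actions are strategic substitutes.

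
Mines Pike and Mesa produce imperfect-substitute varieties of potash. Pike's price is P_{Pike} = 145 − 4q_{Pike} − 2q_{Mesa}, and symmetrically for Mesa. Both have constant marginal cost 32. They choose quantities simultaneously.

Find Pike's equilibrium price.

Mine Pike's profit: π = q_{Pike}(145 − 4q_{Pike} − 2q_{Mesa}) − 32q_{Pike}.
∂π/∂q_{Pike} = 113 − 8q_{Pike} − 2q_{Mesa} = 0 ⇒ q_{Pike} = 14.125 − 0.25q_{Mesa}.
By symmetry q_{Mesa} = q_{Pike}; substituting into the reaction function, 1.25q_{Pike} = 14.125 and q_{Pike} = 11.3.
P_{Pike} = 145 − 4·11.3 − 2·11.3 = 77.2.

77.2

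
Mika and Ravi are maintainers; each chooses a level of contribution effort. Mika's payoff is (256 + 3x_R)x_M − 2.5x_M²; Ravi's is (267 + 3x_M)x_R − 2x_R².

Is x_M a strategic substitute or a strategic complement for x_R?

strategic complements

Expanding Mika's payoff: 256x_M + 3x_Rx_M − 2.5x_M².
∂π/∂x_M = 256 + 3x_R − 5x_M = 0, so x_M = 51.2 + 0.6x_R.
The best-response slope dx_M/dx_R = 0.6 > 0: the reaction function is upward-sloping, so the choices are strategic complements.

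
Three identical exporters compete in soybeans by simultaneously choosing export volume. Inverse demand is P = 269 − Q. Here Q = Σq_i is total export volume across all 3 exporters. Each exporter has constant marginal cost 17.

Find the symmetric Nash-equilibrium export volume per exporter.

A representative exporter's profit is π_i = q_i(269 − Q) − 17q_i, with Q = q_i + Σ_{j≠i} q_j.
First-order condition: 252 − 2q_i − Σ_{j≠i} q_j = 0.
Imposing symmetry (q_j = q for all j) turns Σ_{j≠i} q_j into 2q, so 252 = 4q and q = 63.

63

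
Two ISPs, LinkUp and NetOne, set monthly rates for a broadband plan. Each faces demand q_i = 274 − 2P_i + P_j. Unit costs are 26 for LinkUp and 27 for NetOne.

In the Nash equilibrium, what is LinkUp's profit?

13711.68

LinkUp's profit: π = (P_{LinkUp} − 26)(274 − 2P_{LinkUp} + P_{NetOne}).
∂π/∂P_{LinkUp} = 326 − 4P_{LinkUp} + P_{NetOne} = 0 ⇒ P_{LinkUp} = 81.5 + 0.25P_{NetOne}.
Similarly P_{NetOne} = 82 + 0.25P_{LinkUp}.
Substituting the second reaction function into the first: P_{LinkUp} = 81.5 + 0.25(82 + 0.25P_{LinkUp}), which gives 0.9375P_{LinkUp} = 102 ⇒ P_{LinkUp} = 108.8.
Then P_{NetOne} = 82 + 0.25·108.8 = 109.2.
q_{LinkUp} = 274 − 2·108.8 + 109.2 = 165.6.
Profit = (108.8 − 26)·165.6 = 13711.68.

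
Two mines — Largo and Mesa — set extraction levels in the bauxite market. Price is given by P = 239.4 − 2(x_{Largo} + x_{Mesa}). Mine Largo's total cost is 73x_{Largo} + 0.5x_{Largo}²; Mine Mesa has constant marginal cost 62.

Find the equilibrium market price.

Mine Largo's profit: π = x_{Largo}(239.4 − 2(x_{Largo} + x_{Mesa})) − 73x_{Largo} − 0.5x_{Largo}².
∂π/∂x_{Largo} = 166.4 − 5x_{Largo} − 2x_{Mesa} = 0, so x_{Largo} = 33.28 − 0.4x_{Mesa}.
For Mesa: ∂π/∂x_{Mesa} = 177.4 − 4x_{Mesa} − 2x_{Largo} = 0 ⇒ x_{Mesa} = 44.35 − 0.5x_{Largo}.
Plugging x_{Mesa} into Largo's best response: x_{Largo} = 33.28 − 0.4(44.35 − 0.5x_{Largo}) ⇒ 0.8x_{Largo} = 15.54, so x_{Largo} = 19.425.
Then x_{Mesa} = 44.35 − 0.5·19.425 = 34.6375.
Equilibrium price: P = 239.4 − 2·54.0625 = 131.275.

131.275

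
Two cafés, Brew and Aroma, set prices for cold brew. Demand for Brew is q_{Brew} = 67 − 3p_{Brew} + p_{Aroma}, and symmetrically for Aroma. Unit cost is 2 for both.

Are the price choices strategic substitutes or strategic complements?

strategic complements

Brew's profit: π = (p_{Brew} − 2)(67 − 3p_{Brew} + p_{Aroma}).
∂π/∂p_{Brew} = 73 − 6p_{Brew} + p_{Aroma} = 0 ⇒ p_{Brew} = 73/6 + (1/6)p_{Aroma}.
The best-response slope dp_{Brew}/dp_{Aroma} = 1/6 > 0: the reaction function is upward-sloping, so the choices are strategic complements.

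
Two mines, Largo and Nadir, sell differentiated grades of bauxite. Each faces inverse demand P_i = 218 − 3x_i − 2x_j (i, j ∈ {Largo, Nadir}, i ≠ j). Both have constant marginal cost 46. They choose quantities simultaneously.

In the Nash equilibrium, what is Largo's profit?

1386.75

Mine Largo's profit: π = x_{Largo}(218 − 3x_{Largo} − 2x_{Nadir}) − 46x_{Largo}.
∂π/∂x_{Largo} = 172 − 6x_{Largo} − 2x_{Nadir} = 0 ⇒ x_{Largo} = 86/3 − (1/3)x_{Nadir}.
By symmetry x_{Nadir} = x_{Largo}; substituting into the reaction function, (4/3)x_{Largo} = 86/3 and x_{Largo} = 21.5.
P_{Largo} = 218 − 3·21.5 − 2·21.5 = 110.5.
Profit = (110.5 − 46)·21.5 = 1386.75.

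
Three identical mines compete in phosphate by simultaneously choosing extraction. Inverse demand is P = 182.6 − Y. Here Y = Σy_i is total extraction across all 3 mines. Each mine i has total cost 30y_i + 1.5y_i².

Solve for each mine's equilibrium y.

21.8

A representative mine's profit is π_i = y_i(182.6 − Y) − 30y_i − 1.5y_i², with Y = y_i + Σ_{j≠i} y_j.
First-order condition: 152.6 − 5y_i − Σ_{j≠i} y_j = 0.
In a symmetric equilibrium every mine chooses the same y, so Σ_{j≠i} y_j = 2y. The condition becomes 152.6 − 7y = 0, giving y = 152.6/7 = 21.8.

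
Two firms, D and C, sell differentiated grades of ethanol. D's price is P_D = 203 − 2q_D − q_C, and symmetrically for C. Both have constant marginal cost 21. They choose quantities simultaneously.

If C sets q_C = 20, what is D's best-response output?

40.5

Firm D's profit: π = q_D(203 − 2q_D − q_C) − 21q_D.
∂π/∂q_D = 182 − 4q_D − q_C = 0 ⇒ q_D = 45.5 − 0.25q_C.
At q_C = 20: q_D = 45.5 − 0.25·20 = 40.5.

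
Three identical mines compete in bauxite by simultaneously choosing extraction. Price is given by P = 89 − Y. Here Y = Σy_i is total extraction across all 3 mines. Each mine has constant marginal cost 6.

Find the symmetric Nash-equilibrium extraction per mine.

20.75

A representative mine's profit is π_i = y_i(89 − Y) − 6y_i, with Y = y_i + Σ_{j≠i} y_j.
First-order condition: 83 − 2y_i − Σ_{j≠i} y_j = 0.
With identical mines, set every y_j = y: then 83 − 2y − 2y = 0, i.e. y = 83/4 = 20.75.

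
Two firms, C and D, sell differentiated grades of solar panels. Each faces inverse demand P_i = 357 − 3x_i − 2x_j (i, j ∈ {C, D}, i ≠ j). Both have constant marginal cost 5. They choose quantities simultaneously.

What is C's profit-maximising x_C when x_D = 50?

Firm C's profit: π = x_C(357 − 3x_C − 2x_D) − 5x_C.
∂π/∂x_C = 352 − 6x_C − 2x_D = 0 ⇒ x_C = 176/3 − (1/3)x_D.
At x_D = 50: x_C = 176/3 − (1/3)·50 = 42.

42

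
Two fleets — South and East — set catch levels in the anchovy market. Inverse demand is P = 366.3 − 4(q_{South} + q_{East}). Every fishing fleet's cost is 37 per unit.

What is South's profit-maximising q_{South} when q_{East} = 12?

Fishing fleet South's profit: π = q_{South}(366.3 − 4(q_{South} + q_{East})) − 37q_{South}.
∂π/∂q_{South} = 329.3 − 8q_{South} − 4q_{East} = 0, so q_{South} = 41.1625 − 0.5q_{East}.
At q_{East} = 12: q_{South} = 41.1625 − 0.5·12 = 35.1625.

35.1625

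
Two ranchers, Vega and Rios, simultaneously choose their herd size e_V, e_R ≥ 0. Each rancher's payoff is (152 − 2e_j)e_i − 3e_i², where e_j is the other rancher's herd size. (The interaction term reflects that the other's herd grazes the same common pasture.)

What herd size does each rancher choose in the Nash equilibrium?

19

Vega's payoff is (152 − 2e_R)e_V − 3e_V².
∂π/∂e_V = 152 − 2e_R − 6e_V = 0, so e_V = 76/3 − (1/3)e_R.
The game is symmetric, so in equilibrium e_R = e_V: the reaction function gives (4/3)e_V = 76/3, hence e_V = 19.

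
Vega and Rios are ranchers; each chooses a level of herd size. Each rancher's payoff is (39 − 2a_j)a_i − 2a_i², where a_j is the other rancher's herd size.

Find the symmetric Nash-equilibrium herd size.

Vega's payoff is (39 − 2a_R)a_V − 2a_V².
∂π/∂a_V = 39 − 2a_R − 4a_V = 0, so a_V = 9.75 − 0.5a_R.
The game is symmetric, so in equilibrium a_R = a_V: the reaction function gives 1.5a_V = 9.75, hence a_V = 6.5.

6.5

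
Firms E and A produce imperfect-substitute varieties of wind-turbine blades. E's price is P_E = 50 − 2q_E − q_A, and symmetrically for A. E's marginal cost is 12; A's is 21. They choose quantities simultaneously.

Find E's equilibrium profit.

Firm E's profit: π = q_E(50 − 2q_E − q_A) − 12q_E.
∂π/∂q_E = 38 − 4q_E − q_A = 0 ⇒ q_E = 9.5 − 0.25q_A.
Similarly q_A = 7.25 − 0.25q_E.
Substituting the second reaction function into the first: q_E = 9.5 − 0.25(7.25 − 0.25q_E), which gives 0.9375q_E = 7.6875 ⇒ q_E = 8.2.
Then q_A = 7.25 − 0.25·8.2 = 5.2.
P_E = 50 − 2·8.2 − 5.2 = 28.4.
Profit = (28.4 − 12)·8.2 = 134.48.

134.48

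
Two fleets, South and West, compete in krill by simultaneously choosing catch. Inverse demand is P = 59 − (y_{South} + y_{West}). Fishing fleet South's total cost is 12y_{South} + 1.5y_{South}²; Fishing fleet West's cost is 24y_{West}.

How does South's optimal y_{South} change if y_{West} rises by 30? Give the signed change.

-6

Fishing fleet South's profit: π = y_{South}(59 − (y_{South} + y_{West})) − 12y_{South} − 1.5y_{South}².
∂π/∂y_{South} = 47 − 5y_{South} − y_{West} = 0, so y_{South} = 9.4 − 0.2y_{West}.
The reaction-function slope is −0.2, so a 30-unit rise in y_{West} moves y_{South} by −0.2 × 30 = −6. South's best response falls — the actions are strategic substitutes.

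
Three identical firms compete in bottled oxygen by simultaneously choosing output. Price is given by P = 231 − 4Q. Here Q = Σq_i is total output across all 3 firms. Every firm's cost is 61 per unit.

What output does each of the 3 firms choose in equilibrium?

10.625

A representative firm's profit is π_i = q_i(231 − 4Q) − 61q_i, with Q = q_i + Σ_{j≠i} q_j.
First-order condition: 170 − 8q_i − 4Σ_{j≠i} q_j = 0.
With identical firms, set every q_j = q: then 170 − 8q − 8q = 0, i.e. q = 170/16 = 10.625.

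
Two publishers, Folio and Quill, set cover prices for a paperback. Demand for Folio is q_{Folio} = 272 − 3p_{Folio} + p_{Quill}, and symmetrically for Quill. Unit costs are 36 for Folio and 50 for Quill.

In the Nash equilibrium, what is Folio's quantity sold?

Folio's profit: π = (p_{Folio} − 36)(272 − 3p_{Folio} + p_{Quill}).
∂π/∂p_{Folio} = 380 − 6p_{Folio} + p_{Quill} = 0 ⇒ p_{Folio} = 190/3 + (1/6)p_{Quill}.
Similarly p_{Quill} = 211/3 + (1/6)p_{Folio}.
Plugging p_{Quill} into Folio's best response: p_{Folio} = 190/3 + (1/6)(211/3 + (1/6)p_{Folio}) ⇒ (35/36)p_{Folio} = 1351/18, so p_{Folio} = 77.2.
Then p_{Quill} = 211/3 + (1/6)·77.2 = 83.2.
q_{Folio} = 272 − 3·77.2 + 83.2 = 123.6.

123.6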